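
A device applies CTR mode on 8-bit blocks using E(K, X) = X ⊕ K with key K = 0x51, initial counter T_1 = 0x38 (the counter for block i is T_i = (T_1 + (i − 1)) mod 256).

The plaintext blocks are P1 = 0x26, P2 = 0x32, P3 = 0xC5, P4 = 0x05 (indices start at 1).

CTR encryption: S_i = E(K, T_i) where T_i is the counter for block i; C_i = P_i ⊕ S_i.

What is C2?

C2 = 0x5A

C1: T = 0x38, S = E(K, T) = 0x69; 0x26 ⊕ 0x69 = 0x4F.
C2: T = 0x39, S = E(K, T) = 0x68; 0x32 ⊕ 0x68 = 0x5A.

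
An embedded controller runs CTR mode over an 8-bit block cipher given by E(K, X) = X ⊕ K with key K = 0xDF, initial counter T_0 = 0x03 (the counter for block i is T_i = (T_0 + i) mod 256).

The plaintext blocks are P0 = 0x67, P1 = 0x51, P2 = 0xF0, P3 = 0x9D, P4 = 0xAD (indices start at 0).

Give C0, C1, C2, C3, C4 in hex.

CTR encryption: S_i = E(K, T_i) where T_i is the counter for block i; C_i = P_i ⊕ S_i.
C0: T = 0x03, S = E(K, T) = 0xDC; 0x67 ⊕ 0xDC = 0xBB.
C1: T = 0x04, S = E(K, T) = 0xDB; 0x51 ⊕ 0xDB = 0x8A.
C2: T = 0x05, S = E(K, T) = 0xDA; 0xF0 ⊕ 0xDA = 0x2A.
C3: T = 0x06, S = E(K, T) = 0xD9; 0x9D ⊕ 0xD9 = 0x44.
C4: T = 0x07, S = E(K, T) = 0xD8; 0xAD ⊕ 0xD8 = 0x75.

C0 = 0xBB, C1 = 0x8A, C2 = 0x2A, C3 = 0x44, C4 = 0x75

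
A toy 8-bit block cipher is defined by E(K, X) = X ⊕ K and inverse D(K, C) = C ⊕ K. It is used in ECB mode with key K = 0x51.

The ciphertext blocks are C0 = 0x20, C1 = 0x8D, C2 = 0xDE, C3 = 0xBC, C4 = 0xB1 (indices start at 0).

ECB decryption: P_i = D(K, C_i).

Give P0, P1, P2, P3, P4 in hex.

P0: D(K, 0x20) = 0x71.
P1: D(K, 0x8D) = 0xDC.
P2: D(K, 0xDE) = 0x8F.
P3: D(K, 0xBC) = 0xED.
P4: D(K, 0xB1) = 0xE0.

P0 = 0x71, P1 = 0xDC, P2 = 0x8F, P3 = 0xED, P4 = 0xE0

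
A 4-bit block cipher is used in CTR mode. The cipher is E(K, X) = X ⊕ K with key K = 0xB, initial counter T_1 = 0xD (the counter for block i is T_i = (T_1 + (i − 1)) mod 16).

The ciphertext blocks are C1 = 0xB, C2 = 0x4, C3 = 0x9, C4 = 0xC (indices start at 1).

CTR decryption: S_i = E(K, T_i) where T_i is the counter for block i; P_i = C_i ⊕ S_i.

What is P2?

P2: T = 0xE, S = E(K, T) = 0x5; 0x4 ⊕ 0x5 = 0x1.

P2 = 0x1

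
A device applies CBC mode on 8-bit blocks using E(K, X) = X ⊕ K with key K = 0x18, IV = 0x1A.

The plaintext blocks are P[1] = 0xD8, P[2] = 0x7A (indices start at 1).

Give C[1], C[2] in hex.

C[1] = 0xDA, C[2] = 0xB8

CBC encryption: C_i = E(K, P_i ⊕ C_{i−1}), with C_{0} = IV.
C[1]: P[1] ⊕ 0x1A = 0xC2; E(K, 0xC2) = 0xDA.
C[2]: P[2] ⊕ 0xDA = 0xA0; E(K, 0xA0) = 0xB8.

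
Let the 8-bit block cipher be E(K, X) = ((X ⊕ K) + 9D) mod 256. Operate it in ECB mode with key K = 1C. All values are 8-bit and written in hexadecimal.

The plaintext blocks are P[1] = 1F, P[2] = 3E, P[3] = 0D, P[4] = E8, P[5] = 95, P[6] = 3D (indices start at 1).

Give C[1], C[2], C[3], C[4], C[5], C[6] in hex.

C[1] = A0, C[2] = BF, C[3] = AE, C[4] = 91, C[5] = 26, C[6] = BE

ECB encryption: C_i = E(K, P_i).
C[1]: E(K, 1F) = A0.
C[2]: E(K, 3E) = BF.
C[3]: E(K, 0D) = AE.
C[4]: E(K, E8) = 91.
C[5]: E(K, 95) = 26.
C[6]: E(K, 3D) = BE.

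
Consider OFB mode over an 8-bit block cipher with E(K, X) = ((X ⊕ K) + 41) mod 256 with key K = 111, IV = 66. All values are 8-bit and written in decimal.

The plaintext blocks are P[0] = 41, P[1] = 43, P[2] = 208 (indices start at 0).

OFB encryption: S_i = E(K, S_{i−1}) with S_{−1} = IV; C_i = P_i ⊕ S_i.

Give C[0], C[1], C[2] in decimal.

C[0]: S = E(K, 66) = 86; 41 ⊕ 86 = 127.
C[1]: S = E(K, 86) = 98; 43 ⊕ 98 = 73.
C[2]: S = E(K, 98) = 54; 208 ⊕ 54 = 230.

C[0] = 127, C[1] = 73, C[2] = 230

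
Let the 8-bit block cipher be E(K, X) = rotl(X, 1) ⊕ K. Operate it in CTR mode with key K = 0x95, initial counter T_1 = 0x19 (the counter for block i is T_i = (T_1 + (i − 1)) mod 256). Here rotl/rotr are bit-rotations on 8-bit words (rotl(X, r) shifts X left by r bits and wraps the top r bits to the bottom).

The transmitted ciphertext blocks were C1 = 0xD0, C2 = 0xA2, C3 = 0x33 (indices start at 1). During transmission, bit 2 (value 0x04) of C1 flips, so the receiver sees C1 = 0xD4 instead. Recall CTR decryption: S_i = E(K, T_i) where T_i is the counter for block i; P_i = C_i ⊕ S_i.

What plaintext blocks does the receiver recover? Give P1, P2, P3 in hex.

Only C1 changed, to 0xD4. In CTR, a change in C_i flips the same bit in P_i only; the keystream is unaffected. Decrypting the received ciphertext:
P1: T = 0x19, S = E(K, T) = 0xA7; 0xD4 ⊕ 0xA7 = 0x73.
P2: T = 0x1A, S = E(K, T) = 0xA1; 0xA2 ⊕ 0xA1 = 0x03.
P3: T = 0x1B, S = E(K, T) = 0xA3; 0x33 ⊕ 0xA3 = 0x90.
Blocks that differ from the original plaintext: P1.

P1 = 0x73, P2 = 0x03, P3 = 0x90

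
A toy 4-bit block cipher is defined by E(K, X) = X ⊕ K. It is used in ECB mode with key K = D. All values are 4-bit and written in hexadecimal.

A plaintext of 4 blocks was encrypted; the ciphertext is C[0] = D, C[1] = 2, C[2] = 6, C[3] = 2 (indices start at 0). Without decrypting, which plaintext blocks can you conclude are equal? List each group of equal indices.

P[1] = P[3]

ECB encrypts each block independently with the same key, so equal ciphertext blocks imply equal plaintext blocks.
C[1] = C[3] = 2, so P[1] = P[3].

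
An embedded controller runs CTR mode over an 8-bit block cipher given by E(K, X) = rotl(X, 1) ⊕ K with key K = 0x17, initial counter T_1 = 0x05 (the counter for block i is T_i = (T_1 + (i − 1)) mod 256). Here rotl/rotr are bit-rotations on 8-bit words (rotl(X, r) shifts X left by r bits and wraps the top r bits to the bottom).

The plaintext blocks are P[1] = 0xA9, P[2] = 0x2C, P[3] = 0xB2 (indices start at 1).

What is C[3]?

C[3] = 0xAB

CTR encryption: S_i = E(K, T_i) where T_i is the counter for block i; C_i = P_i ⊕ S_i.
C[1]: T = 0x05, S = E(K, T) = 0x1D; 0xA9 ⊕ 0x1D = 0xB4.
C[2]: T = 0x06, S = E(K, T) = 0x1B; 0x2C ⊕ 0x1B = 0x37.
C[3]: T = 0x07, S = E(K, T) = 0x19; 0xB2 ⊕ 0x19 = 0xAB.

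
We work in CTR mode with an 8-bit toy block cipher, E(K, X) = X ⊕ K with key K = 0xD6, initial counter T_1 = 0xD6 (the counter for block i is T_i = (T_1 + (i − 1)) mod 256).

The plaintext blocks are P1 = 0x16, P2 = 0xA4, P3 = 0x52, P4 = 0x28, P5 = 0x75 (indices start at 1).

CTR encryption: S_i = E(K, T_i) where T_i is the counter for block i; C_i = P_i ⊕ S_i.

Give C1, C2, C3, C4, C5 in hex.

C1: T = 0xD6, S = E(K, T) = 0x00; 0x16 ⊕ 0x00 = 0x16.
C2: T = 0xD7, S = E(K, T) = 0x01; 0xA4 ⊕ 0x01 = 0xA5.
C3: T = 0xD8, S = E(K, T) = 0x0E; 0x52 ⊕ 0x0E = 0x5C.
C4: T = 0xD9, S = E(K, T) = 0x0F; 0x28 ⊕ 0x0F = 0x27.
C5: T = 0xDA, S = E(K, T) = 0x0C; 0x75 ⊕ 0x0C = 0x79.

C1 = 0x16, C2 = 0xA5, C3 = 0x5C, C4 = 0x27, C5 = 0x79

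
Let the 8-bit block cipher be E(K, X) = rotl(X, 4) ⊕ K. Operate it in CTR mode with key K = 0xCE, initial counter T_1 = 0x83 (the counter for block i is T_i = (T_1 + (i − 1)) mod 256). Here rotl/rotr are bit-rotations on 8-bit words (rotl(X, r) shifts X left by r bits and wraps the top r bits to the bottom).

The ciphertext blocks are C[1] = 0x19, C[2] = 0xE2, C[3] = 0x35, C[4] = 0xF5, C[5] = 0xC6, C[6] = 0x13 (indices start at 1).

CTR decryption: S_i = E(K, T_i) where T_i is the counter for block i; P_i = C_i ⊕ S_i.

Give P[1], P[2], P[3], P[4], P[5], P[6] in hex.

P[1]: T = 0x83, S = E(K, T) = 0xF6; 0x19 ⊕ 0xF6 = 0xEF.
P[2]: T = 0x84, S = E(K, T) = 0x86; 0xE2 ⊕ 0x86 = 0x64.
P[3]: T = 0x85, S = E(K, T) = 0x96; 0x35 ⊕ 0x96 = 0xA3.
P[4]: T = 0x86, S = E(K, T) = 0xA6; 0xF5 ⊕ 0xA6 = 0x53.
P[5]: T = 0x87, S = E(K, T) = 0xB6; 0xC6 ⊕ 0xB6 = 0x70.
P[6]: T = 0x88, S = E(K, T) = 0x46; 0x13 ⊕ 0x46 = 0x55.

P[1] = 0xEF, P[2] = 0x64, P[3] = 0xA3, P[4] = 0x53, P[5] = 0x70, P[6] = 0x55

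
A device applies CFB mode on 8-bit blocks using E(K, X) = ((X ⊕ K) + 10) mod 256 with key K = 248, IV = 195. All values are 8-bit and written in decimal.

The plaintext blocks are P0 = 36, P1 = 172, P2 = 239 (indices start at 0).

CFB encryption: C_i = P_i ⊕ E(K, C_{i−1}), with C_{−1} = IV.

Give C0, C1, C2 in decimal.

C0: E(K, 195) = 69; 36 ⊕ 69 = 97.
C1: E(K, 97) = 163; 172 ⊕ 163 = 15.
C2: E(K, 15) = 1; 239 ⊕ 1 = 238.

C0 = 97, C1 = 15, C2 = 238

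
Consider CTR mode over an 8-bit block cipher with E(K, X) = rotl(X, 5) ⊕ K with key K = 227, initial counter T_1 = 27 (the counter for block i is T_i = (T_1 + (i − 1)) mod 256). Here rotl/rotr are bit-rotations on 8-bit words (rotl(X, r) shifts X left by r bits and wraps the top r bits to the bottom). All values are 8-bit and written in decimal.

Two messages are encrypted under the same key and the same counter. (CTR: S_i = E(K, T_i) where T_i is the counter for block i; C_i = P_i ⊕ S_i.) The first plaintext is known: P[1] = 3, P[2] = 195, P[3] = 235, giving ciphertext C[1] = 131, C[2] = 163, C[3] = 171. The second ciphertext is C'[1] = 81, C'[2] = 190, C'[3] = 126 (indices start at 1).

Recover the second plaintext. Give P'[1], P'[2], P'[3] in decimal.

In CTR with a reused counter, both messages share the same keystream S_i, so C_i ⊕ C'_i = P_i ⊕ P'_i and thus P'_i = P_i ⊕ C_i ⊕ C'_i.
P'[1]: 3 ⊕ 131 ⊕ 81 = 209.
P'[2]: 195 ⊕ 163 ⊕ 190 = 222.
P'[3]: 235 ⊕ 171 ⊕ 126 = 62.

P'[1] = 209, P'[2] = 222, P'[3] = 62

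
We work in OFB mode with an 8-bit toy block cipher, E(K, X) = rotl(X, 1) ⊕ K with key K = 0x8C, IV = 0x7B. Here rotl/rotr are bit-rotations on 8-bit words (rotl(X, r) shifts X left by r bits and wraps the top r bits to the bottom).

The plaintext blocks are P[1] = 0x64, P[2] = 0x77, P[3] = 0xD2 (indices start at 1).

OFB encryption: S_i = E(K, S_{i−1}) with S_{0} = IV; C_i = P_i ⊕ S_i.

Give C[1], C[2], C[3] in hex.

C[1]: S = E(K, 0x7B) = 0x7A; 0x64 ⊕ 0x7A = 0x1E.
C[2]: S = E(K, 0x7A) = 0x78; 0x77 ⊕ 0x78 = 0x0F.
C[3]: S = E(K, 0x78) = 0x7C; 0xD2 ⊕ 0x7C = 0xAE.

C[1] = 0x1E, C[2] = 0x0F, C[3] = 0xAE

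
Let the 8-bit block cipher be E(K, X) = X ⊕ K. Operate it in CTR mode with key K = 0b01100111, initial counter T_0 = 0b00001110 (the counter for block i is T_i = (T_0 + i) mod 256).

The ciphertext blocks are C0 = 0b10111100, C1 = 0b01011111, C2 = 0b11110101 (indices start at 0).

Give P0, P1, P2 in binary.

P0 = 0b11010101, P1 = 0b00110111, P2 = 0b10000010

CTR decryption: S_i = E(K, T_i) where T_i is the counter for block i; P_i = C_i ⊕ S_i.
P0: T = 0b00001110, S = E(K, T) = 0b01101001; 0b10111100 ⊕ 0b01101001 = 0b11010101.
P1: T = 0b00001111, S = E(K, T) = 0b01101000; 0b01011111 ⊕ 0b01101000 = 0b00110111.
P2: T = 0b00010000, S = E(K, T) = 0b01110111; 0b11110101 ⊕ 0b01110111 = 0b10000010.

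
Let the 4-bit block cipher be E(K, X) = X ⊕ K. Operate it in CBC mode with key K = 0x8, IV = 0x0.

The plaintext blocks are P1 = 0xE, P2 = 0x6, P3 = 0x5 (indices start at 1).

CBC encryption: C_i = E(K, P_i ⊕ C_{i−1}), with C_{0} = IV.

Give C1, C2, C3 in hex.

C1 = 0x6, C2 = 0x8, C3 = 0x5

C1: P1 ⊕ 0x0 = 0xE; E(K, 0xE) = 0x6.
C2: P2 ⊕ 0x6 = 0x0; E(K, 0x0) = 0x8.
C3: P3 ⊕ 0x8 = 0xD; E(K, 0xD) = 0x5.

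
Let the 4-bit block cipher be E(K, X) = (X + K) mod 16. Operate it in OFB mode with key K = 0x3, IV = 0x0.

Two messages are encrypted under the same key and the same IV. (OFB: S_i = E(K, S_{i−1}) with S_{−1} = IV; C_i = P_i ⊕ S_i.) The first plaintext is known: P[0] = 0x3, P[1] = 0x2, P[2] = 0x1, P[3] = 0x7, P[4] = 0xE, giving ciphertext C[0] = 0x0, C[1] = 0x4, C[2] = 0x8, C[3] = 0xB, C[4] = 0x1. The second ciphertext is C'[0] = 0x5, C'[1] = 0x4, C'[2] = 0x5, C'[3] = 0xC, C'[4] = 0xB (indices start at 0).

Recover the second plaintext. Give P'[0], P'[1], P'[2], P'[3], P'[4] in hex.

In OFB with a reused IV, both messages share the same keystream S_i, so C_i ⊕ C'_i = P_i ⊕ P'_i and thus P'_i = P_i ⊕ C_i ⊕ C'_i.
P'[0]: 0x3 ⊕ 0x0 ⊕ 0x5 = 0x6.
P'[1]: 0x2 ⊕ 0x4 ⊕ 0x4 = 0x2.
P'[2]: 0x1 ⊕ 0x8 ⊕ 0x5 = 0xC.
P'[3]: 0x7 ⊕ 0xB ⊕ 0xC = 0x0.
P'[4]: 0xE ⊕ 0x1 ⊕ 0xB = 0x4.

P'[0] = 0x6, P'[1] = 0x2, P'[2] = 0xC, P'[3] = 0x0, P'[4] = 0x4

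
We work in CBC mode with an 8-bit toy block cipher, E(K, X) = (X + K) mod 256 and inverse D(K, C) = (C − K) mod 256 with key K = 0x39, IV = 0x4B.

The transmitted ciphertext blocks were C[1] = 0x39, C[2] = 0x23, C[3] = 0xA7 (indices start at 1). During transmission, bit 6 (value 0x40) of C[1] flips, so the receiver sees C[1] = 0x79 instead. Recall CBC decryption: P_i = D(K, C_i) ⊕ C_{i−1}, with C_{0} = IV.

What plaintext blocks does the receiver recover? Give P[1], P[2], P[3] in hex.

P[1] = 0x0B, P[2] = 0x93, P[3] = 0x4D

Only C[1] changed, to 0x79. In CBC, a change in C_i garbles P_i and flips the same bit in P_{i+1}. Decrypting the received ciphertext:
P[1]: D(K, 0x79) = 0x40; 0x40 ⊕ 0x4B = 0x0B.
P[2]: D(K, 0x23) = 0xEA; 0xEA ⊕ 0x79 = 0x93.
P[3]: D(K, 0xA7) = 0x6E; 0x6E ⊕ 0x23 = 0x4D.
Blocks that differ from the original plaintext: P[1], P[2].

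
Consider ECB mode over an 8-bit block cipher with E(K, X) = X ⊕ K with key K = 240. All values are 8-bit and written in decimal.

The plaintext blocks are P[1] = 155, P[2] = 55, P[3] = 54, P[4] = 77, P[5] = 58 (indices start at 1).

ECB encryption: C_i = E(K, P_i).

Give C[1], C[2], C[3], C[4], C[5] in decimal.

C[1] = 107, C[2] = 199, C[3] = 198, C[4] = 189, C[5] = 202

C[1]: E(K, 155) = 107.
C[2]: E(K, 55) = 199.
C[3]: E(K, 54) = 198.
C[4]: E(K, 77) = 189.
C[5]: E(K, 58) = 202.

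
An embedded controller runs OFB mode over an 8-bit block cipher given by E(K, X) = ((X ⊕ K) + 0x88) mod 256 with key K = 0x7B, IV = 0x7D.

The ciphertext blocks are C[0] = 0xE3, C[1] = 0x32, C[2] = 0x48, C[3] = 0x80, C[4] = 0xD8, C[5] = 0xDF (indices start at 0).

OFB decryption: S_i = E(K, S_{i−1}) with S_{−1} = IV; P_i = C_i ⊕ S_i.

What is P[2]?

P[2] = 0xC6

P[0]: S = E(K, 0x7D) = 0x8E; 0xE3 ⊕ 0x8E = 0x6D.
P[1]: S = E(K, 0x8E) = 0x7D; 0x32 ⊕ 0x7D = 0x4F.
P[2]: S = E(K, 0x7D) = 0x8E; 0x48 ⊕ 0x8E = 0xC6.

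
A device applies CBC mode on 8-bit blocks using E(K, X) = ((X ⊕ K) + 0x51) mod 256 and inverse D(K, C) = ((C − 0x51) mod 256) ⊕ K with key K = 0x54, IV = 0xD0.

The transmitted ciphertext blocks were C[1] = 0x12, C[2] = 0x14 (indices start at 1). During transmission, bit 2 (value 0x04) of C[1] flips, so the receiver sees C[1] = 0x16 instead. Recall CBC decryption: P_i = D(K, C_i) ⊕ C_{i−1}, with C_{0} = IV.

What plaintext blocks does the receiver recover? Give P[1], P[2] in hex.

P[1] = 0x41, P[2] = 0x81

Only C[1] changed, to 0x16. In CBC, a change in C_i garbles P_i and flips the same bit in P_{i+1}. Decrypting the received ciphertext:
P[1]: D(K, 0x16) = 0x91; 0x91 ⊕ 0xD0 = 0x41.
P[2]: D(K, 0x14) = 0x97; 0x97 ⊕ 0x16 = 0x81.
Blocks that differ from the original plaintext: P[1], P[2].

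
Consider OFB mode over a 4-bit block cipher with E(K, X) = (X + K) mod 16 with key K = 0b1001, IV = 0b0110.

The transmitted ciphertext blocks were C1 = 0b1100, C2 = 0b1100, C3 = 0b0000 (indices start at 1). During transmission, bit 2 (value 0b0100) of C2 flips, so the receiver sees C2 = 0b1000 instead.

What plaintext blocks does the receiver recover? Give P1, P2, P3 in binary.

OFB decryption: S_i = E(K, S_{i−1}) with S_{0} = IV; P_i = C_i ⊕ S_i.
Only C2 changed, to 0b1000. In OFB, a change in C_i flips the same bit in P_i only; the keystream is unaffected. Decrypting the received ciphertext:
P1: S = E(K, 0b0110) = 0b1111; 0b1100 ⊕ 0b1111 = 0b0011.
P2: S = E(K, 0b1111) = 0b1000; 0b1000 ⊕ 0b1000 = 0b0000.
P3: S = E(K, 0b1000) = 0b0001; 0b0000 ⊕ 0b0001 = 0b0001.
Blocks that differ from the original plaintext: P2.

P1 = 0b0011, P2 = 0b0000, P3 = 0b0001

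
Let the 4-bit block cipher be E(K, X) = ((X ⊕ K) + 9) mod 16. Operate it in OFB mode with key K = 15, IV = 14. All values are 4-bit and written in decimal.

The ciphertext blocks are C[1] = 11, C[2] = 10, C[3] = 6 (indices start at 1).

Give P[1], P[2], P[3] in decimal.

OFB decryption: S_i = E(K, S_{i−1}) with S_{0} = IV; P_i = C_i ⊕ S_i.
P[1]: S = E(K, 14) = 10; 11 ⊕ 10 = 1.
P[2]: S = E(K, 10) = 14; 10 ⊕ 14 = 4.
P[3]: S = E(K, 14) = 10; 6 ⊕ 10 = 12.

P[1] = 1, P[2] = 4, P[3] = 12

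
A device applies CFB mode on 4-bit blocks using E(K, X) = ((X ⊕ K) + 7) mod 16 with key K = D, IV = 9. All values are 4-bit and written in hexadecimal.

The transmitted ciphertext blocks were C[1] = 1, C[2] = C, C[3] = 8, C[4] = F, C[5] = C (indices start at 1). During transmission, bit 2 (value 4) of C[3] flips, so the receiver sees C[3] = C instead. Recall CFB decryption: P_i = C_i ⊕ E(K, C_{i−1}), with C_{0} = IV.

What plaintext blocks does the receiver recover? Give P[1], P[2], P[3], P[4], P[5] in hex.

P[1] = A, P[2] = F, P[3] = 4, P[4] = 7, P[5] = 5

Only C[3] changed, to C. In CFB, a change in C_i flips the same bit in P_i and garbles P_{i+1}. Decrypting the received ciphertext:
P[1]: E(K, 9) = B; 1 ⊕ B = A.
P[2]: E(K, 1) = 3; C ⊕ 3 = F.
P[3]: E(K, C) = 8; C ⊕ 8 = 4.
P[4]: E(K, C) = 8; F ⊕ 8 = 7.
P[5]: E(K, F) = 9; C ⊕ 9 = 5.
Blocks that differ from the original plaintext: P[3], P[4].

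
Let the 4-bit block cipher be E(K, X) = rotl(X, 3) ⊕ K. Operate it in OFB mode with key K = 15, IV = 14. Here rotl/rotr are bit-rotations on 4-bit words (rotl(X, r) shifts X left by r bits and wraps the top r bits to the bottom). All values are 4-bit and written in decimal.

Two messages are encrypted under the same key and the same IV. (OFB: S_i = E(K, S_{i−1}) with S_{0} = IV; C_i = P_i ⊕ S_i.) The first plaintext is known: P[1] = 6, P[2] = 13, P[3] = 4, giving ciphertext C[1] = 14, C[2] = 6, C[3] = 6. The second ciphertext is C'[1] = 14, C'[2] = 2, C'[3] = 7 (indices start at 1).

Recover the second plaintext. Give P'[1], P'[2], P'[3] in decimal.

P'[1] = 6, P'[2] = 9, P'[3] = 5

In OFB with a reused IV, both messages share the same keystream S_i, so C_i ⊕ C'_i = P_i ⊕ P'_i and thus P'_i = P_i ⊕ C_i ⊕ C'_i.
P'[1]: 6 ⊕ 14 ⊕ 14 = 6.
P'[2]: 13 ⊕ 6 ⊕ 2 = 9.
P'[3]: 4 ⊕ 6 ⊕ 7 = 5.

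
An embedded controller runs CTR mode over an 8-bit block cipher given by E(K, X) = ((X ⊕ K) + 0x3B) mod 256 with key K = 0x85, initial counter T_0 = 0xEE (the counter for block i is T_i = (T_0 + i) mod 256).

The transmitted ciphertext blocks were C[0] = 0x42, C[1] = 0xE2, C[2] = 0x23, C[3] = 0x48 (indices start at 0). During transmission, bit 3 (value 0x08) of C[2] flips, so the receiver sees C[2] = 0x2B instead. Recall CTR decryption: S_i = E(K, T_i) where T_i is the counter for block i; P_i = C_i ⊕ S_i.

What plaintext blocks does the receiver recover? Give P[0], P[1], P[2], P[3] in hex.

P[0] = 0xE4, P[1] = 0x47, P[2] = 0x9B, P[3] = 0xE7

Only C[2] changed, to 0x2B. In CTR, a change in C_i flips the same bit in P_i only; the keystream is unaffected. Decrypting the received ciphertext:
P[0]: T = 0xEE, S = E(K, T) = 0xA6; 0x42 ⊕ 0xA6 = 0xE4.
P[1]: T = 0xEF, S = E(K, T) = 0xA5; 0xE2 ⊕ 0xA5 = 0x47.
P[2]: T = 0xF0, S = E(K, T) = 0xB0; 0x2B ⊕ 0xB0 = 0x9B.
P[3]: T = 0xF1, S = E(K, T) = 0xAF; 0x48 ⊕ 0xAF = 0xE7.
Blocks that differ from the original plaintext: P[2].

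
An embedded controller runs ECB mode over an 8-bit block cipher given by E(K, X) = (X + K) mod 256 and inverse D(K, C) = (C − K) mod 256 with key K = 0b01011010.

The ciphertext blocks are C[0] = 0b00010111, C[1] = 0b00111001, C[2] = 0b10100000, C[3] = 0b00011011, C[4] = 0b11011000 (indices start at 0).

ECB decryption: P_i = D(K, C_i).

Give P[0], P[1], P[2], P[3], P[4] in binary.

P[0] = 0b10111101, P[1] = 0b11011111, P[2] = 0b01000110, P[3] = 0b11000001, P[4] = 0b01111110

P[0]: D(K, 0b00010111) = 0b10111101.
P[1]: D(K, 0b00111001) = 0b11011111.
P[2]: D(K, 0b10100000) = 0b01000110.
P[3]: D(K, 0b00011011) = 0b11000001.
P[4]: D(K, 0b11011000) = 0b01111110.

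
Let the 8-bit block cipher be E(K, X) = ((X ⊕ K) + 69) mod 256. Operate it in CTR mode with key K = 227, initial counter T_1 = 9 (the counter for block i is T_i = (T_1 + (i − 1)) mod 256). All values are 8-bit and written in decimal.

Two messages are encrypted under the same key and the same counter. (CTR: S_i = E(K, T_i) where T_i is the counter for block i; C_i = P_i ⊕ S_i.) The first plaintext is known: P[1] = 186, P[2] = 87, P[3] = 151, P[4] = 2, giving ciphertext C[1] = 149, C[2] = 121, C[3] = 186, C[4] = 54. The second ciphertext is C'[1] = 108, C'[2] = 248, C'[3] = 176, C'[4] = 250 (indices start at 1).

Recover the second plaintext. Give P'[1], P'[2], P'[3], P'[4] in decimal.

P'[1] = 67, P'[2] = 214, P'[3] = 157, P'[4] = 206

In CTR with a reused counter, both messages share the same keystream S_i, so C_i ⊕ C'_i = P_i ⊕ P'_i and thus P'_i = P_i ⊕ C_i ⊕ C'_i.
P'[1]: 186 ⊕ 149 ⊕ 108 = 67.
P'[2]: 87 ⊕ 121 ⊕ 248 = 214.
P'[3]: 151 ⊕ 186 ⊕ 176 = 157.
P'[4]: 2 ⊕ 54 ⊕ 250 = 206.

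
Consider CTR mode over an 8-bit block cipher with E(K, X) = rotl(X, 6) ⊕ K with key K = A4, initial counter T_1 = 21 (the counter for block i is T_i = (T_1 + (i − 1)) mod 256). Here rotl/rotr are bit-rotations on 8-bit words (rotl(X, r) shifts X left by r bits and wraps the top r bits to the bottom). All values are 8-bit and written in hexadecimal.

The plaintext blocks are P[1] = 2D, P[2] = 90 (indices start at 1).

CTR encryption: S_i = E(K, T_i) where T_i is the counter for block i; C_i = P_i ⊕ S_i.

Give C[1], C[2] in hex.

C[1] = C1, C[2] = BC

C[1]: T = 21, S = E(K, T) = EC; 2D ⊕ EC = C1.
C[2]: T = 22, S = E(K, T) = 2C; 90 ⊕ 2C = BC.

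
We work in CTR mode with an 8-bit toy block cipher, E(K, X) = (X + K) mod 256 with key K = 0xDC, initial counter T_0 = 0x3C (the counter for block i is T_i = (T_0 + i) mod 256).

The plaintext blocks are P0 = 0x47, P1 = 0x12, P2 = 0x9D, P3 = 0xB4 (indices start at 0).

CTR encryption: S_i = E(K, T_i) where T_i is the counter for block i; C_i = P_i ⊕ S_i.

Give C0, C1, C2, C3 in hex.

C0 = 0x5F, C1 = 0x0B, C2 = 0x87, C3 = 0xAF

C0: T = 0x3C, S = E(K, T) = 0x18; 0x47 ⊕ 0x18 = 0x5F.
C1: T = 0x3D, S = E(K, T) = 0x19; 0x12 ⊕ 0x19 = 0x0B.
C2: T = 0x3E, S = E(K, T) = 0x1A; 0x9D ⊕ 0x1A = 0x87.
C3: T = 0x3F, S = E(K, T) = 0x1B; 0xB4 ⊕ 0x1B = 0xAF.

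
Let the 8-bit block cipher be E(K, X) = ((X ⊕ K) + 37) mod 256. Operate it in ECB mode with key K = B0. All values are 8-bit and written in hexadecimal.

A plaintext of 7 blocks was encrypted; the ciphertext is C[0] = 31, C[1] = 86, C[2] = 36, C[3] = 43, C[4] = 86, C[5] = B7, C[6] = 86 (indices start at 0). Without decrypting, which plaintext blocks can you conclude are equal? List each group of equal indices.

P[1] = P[4] = P[6]

ECB encrypts each block independently with the same key, so equal ciphertext blocks imply equal plaintext blocks.
C[1] = C[4] = C[6] = 86, so P[1] = P[4] = P[6].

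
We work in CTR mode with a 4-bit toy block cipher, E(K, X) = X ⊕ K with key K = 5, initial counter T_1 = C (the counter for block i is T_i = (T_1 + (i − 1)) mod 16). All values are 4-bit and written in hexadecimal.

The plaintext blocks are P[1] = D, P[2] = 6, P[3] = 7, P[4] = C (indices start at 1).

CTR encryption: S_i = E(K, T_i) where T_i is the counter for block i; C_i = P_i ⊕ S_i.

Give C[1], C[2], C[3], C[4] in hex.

C[1] = 4, C[2] = E, C[3] = C, C[4] = 6

C[1]: T = C, S = E(K, T) = 9; D ⊕ 9 = 4.
C[2]: T = D, S = E(K, T) = 8; 6 ⊕ 8 = E.
C[3]: T = E, S = E(K, T) = B; 7 ⊕ B = C.
C[4]: T = F, S = E(K, T) = A; C ⊕ A = 6.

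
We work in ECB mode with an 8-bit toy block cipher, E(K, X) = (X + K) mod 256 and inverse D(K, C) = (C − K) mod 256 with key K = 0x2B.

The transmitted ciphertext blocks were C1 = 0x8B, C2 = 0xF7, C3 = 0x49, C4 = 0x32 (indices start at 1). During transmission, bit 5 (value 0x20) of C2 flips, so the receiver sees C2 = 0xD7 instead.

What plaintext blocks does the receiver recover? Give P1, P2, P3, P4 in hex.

ECB decryption: P_i = D(K, C_i).
Only C2 changed, to 0xD7. In ECB, a change in C_i affects only P_i. Decrypting the received ciphertext:
P1: D(K, 0x8B) = 0x60.
P2: D(K, 0xD7) = 0xAC.
P3: D(K, 0x49) = 0x1E.
P4: D(K, 0x32) = 0x07.
Blocks that differ from the original plaintext: P2.

P1 = 0x60, P2 = 0xAC, P3 = 0x1E, P4 = 0x07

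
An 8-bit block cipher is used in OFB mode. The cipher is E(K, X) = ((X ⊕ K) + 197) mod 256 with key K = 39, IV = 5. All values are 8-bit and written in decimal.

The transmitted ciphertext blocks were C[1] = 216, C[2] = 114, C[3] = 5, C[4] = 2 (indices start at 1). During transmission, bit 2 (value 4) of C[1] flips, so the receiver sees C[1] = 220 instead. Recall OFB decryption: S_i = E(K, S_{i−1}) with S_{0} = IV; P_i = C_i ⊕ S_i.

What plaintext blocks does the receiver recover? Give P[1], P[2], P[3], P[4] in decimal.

P[1] = 59, P[2] = 247, P[3] = 98, P[4] = 7

Only C[1] changed, to 220. In OFB, a change in C_i flips the same bit in P_i only; the keystream is unaffected. Decrypting the received ciphertext:
P[1]: S = E(K, 5) = 231; 220 ⊕ 231 = 59.
P[2]: S = E(K, 231) = 133; 114 ⊕ 133 = 247.
P[3]: S = E(K, 133) = 103; 5 ⊕ 103 = 98.
P[4]: S = E(K, 103) = 5; 2 ⊕ 5 = 7.
Blocks that differ from the original plaintext: P[1].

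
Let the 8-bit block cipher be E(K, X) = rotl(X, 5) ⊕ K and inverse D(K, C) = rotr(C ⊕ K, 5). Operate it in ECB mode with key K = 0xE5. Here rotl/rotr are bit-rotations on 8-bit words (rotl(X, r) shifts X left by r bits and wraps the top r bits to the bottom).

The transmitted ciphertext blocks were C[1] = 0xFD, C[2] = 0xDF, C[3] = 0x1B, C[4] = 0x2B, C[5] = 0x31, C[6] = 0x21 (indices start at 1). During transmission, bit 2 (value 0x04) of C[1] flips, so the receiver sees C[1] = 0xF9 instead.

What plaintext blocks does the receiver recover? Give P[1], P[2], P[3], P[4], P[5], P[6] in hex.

ECB decryption: P_i = D(K, C_i).
Only C[1] changed, to 0xF9. In ECB, a change in C_i affects only P_i. Decrypting the received ciphertext:
P[1]: D(K, 0xF9) = 0xE0.
P[2]: D(K, 0xDF) = 0xD1.
P[3]: D(K, 0x1B) = 0xF7.
P[4]: D(K, 0x2B) = 0x76.
P[5]: D(K, 0x31) = 0xA6.
P[6]: D(K, 0x21) = 0x26.
Blocks that differ from the original plaintext: P[1].

P[1] = 0xE0, P[2] = 0xD1, P[3] = 0xF7, P[4] = 0x76, P[5] = 0xA6, P[6] = 0x26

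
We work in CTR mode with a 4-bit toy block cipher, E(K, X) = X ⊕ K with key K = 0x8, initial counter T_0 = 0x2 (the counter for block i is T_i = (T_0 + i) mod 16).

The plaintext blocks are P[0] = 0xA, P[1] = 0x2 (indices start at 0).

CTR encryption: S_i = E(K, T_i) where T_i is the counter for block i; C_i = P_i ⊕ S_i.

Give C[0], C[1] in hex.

C[0]: T = 0x2, S = E(K, T) = 0xA; 0xA ⊕ 0xA = 0x0.
C[1]: T = 0x3, S = E(K, T) = 0xB; 0x2 ⊕ 0xB = 0x9.

C[0] = 0x0, C[1] = 0x9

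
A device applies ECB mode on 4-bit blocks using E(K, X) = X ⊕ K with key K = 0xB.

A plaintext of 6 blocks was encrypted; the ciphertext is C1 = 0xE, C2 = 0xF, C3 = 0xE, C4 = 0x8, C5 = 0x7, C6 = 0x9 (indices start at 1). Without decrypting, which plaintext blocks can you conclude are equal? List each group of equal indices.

P1 = P3

ECB encrypts each block independently with the same key, so equal ciphertext blocks imply equal plaintext blocks.
C1 = C3 = 0xE, so P1 = P3.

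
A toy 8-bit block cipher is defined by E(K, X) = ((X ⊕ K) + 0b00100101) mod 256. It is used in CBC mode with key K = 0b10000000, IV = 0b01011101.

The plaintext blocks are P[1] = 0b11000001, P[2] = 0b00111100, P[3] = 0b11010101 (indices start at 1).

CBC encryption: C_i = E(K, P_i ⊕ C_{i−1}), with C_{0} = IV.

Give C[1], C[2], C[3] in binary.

C[1] = 0b01000001, C[2] = 0b00100010, C[3] = 0b10011100

C[1]: P[1] ⊕ 0b01011101 = 0b10011100; E(K, 0b10011100) = 0b01000001.
C[2]: P[2] ⊕ 0b01000001 = 0b01111101; E(K, 0b01111101) = 0b00100010.
C[3]: P[3] ⊕ 0b00100010 = 0b11110111; E(K, 0b11110111) = 0b10011100.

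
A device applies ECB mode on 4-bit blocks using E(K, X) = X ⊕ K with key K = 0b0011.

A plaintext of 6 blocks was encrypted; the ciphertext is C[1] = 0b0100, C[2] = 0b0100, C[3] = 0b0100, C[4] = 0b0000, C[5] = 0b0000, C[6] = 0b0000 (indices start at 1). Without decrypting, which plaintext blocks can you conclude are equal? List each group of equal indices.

P[1] = P[2] = P[3]; P[4] = P[5] = P[6]

ECB encrypts each block independently with the same key, so equal ciphertext blocks imply equal plaintext blocks.
C[1] = C[2] = C[3] = 0b0100, so P[1] = P[2] = P[3].
C[4] = C[5] = C[6] = 0b0000, so P[4] = P[5] = P[6].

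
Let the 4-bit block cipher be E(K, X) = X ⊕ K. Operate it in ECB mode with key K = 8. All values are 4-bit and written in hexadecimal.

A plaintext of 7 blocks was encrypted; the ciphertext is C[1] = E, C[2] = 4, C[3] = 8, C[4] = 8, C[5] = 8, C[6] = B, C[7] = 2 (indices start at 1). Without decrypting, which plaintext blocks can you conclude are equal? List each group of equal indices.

ECB encrypts each block independently with the same key, so equal ciphertext blocks imply equal plaintext blocks.
C[3] = C[4] = C[5] = 8, so P[3] = P[4] = P[5].

P[3] = P[4] = P[5]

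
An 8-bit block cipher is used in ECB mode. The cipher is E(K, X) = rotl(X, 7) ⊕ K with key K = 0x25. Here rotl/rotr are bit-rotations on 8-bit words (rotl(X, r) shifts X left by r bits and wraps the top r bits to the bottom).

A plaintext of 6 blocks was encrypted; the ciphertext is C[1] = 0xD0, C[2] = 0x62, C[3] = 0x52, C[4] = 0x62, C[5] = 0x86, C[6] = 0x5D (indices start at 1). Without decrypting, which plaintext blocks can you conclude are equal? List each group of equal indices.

P[2] = P[4]

ECB encrypts each block independently with the same key, so equal ciphertext blocks imply equal plaintext blocks.
C[2] = C[4] = 0x62, so P[2] = P[4].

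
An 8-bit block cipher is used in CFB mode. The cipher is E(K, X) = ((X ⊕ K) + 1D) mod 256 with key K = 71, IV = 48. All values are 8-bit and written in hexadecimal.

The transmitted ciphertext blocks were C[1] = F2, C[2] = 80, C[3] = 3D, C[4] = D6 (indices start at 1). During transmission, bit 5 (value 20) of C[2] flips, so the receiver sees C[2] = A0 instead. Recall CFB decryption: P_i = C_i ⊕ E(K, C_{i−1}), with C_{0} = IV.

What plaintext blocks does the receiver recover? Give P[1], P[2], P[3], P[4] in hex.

Only C[2] changed, to A0. In CFB, a change in C_i flips the same bit in P_i and garbles P_{i+1}. Decrypting the received ciphertext:
P[1]: E(K, 48) = 56; F2 ⊕ 56 = A4.
P[2]: E(K, F2) = A0; A0 ⊕ A0 = 00.
P[3]: E(K, A0) = EE; 3D ⊕ EE = D3.
P[4]: E(K, 3D) = 69; D6 ⊕ 69 = BF.
Blocks that differ from the original plaintext: P[2], P[3].

P[1] = A4, P[2] = 00, P[3] = D3, P[4] = BF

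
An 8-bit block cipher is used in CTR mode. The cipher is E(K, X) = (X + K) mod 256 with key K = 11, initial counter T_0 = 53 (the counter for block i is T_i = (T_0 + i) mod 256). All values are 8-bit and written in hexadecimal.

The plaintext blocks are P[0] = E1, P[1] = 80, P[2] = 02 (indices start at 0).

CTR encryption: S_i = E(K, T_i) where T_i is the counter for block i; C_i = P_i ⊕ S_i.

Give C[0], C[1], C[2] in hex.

C[0]: T = 53, S = E(K, T) = 64; E1 ⊕ 64 = 85.
C[1]: T = 54, S = E(K, T) = 65; 80 ⊕ 65 = E5.
C[2]: T = 55, S = E(K, T) = 66; 02 ⊕ 66 = 64.

C[0] = 85, C[1] = E5, C[2] = 64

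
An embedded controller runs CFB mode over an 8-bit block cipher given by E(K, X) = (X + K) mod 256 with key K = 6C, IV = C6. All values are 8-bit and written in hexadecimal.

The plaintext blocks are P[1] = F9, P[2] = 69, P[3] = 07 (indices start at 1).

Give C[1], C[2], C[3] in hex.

C[1] = CB, C[2] = 5E, C[3] = CD

CFB encryption: C_i = P_i ⊕ E(K, C_{i−1}), with C_{0} = IV.
C[1]: E(K, C6) = 32; F9 ⊕ 32 = CB.
C[2]: E(K, CB) = 37; 69 ⊕ 37 = 5E.
C[3]: E(K, 5E) = CA; 07 ⊕ CA = CD.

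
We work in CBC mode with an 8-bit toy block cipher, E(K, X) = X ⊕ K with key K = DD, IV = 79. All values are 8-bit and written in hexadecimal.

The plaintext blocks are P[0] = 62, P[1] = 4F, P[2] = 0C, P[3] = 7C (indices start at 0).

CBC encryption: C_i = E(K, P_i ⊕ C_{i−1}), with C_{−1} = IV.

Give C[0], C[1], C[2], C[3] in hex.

C[0]: P[0] ⊕ 79 = 1B; E(K, 1B) = C6.
C[1]: P[1] ⊕ C6 = 89; E(K, 89) = 54.
C[2]: P[2] ⊕ 54 = 58; E(K, 58) = 85.
C[3]: P[3] ⊕ 85 = F9; E(K, F9) = 24.

C[0] = C6, C[1] = 54, C[2] = 85, C[3] = 24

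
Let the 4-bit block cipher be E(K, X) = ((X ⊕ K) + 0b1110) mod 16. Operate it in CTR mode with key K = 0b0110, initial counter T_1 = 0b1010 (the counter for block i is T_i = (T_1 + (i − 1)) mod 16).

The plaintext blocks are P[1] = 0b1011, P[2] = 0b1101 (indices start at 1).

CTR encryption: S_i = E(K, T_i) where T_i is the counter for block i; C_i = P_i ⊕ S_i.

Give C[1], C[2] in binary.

C[1]: T = 0b1010, S = E(K, T) = 0b1010; 0b1011 ⊕ 0b1010 = 0b0001.
C[2]: T = 0b1011, S = E(K, T) = 0b1011; 0b1101 ⊕ 0b1011 = 0b0110.

C[1] = 0b0001, C[2] = 0b0110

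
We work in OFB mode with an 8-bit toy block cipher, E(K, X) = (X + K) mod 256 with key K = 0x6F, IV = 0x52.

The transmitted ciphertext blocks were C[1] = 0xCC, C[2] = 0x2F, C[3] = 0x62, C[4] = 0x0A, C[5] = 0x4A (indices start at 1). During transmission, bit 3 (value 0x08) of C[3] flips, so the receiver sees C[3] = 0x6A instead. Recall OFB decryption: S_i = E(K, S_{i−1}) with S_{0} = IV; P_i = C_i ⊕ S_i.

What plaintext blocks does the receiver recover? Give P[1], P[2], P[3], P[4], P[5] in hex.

P[1] = 0x0D, P[2] = 0x1F, P[3] = 0xF5, P[4] = 0x04, P[5] = 0x37

Only C[3] changed, to 0x6A. In OFB, a change in C_i flips the same bit in P_i only; the keystream is unaffected. Decrypting the received ciphertext:
P[1]: S = E(K, 0x52) = 0xC1; 0xCC ⊕ 0xC1 = 0x0D.
P[2]: S = E(K, 0xC1) = 0x30; 0x2F ⊕ 0x30 = 0x1F.
P[3]: S = E(K, 0x30) = 0x9F; 0x6A ⊕ 0x9F = 0xF5.
P[4]: S = E(K, 0x9F) = 0x0E; 0x0A ⊕ 0x0E = 0x04.
P[5]: S = E(K, 0x0E) = 0x7D; 0x4A ⊕ 0x7D = 0x37.
Blocks that differ from the original plaintext: P[3].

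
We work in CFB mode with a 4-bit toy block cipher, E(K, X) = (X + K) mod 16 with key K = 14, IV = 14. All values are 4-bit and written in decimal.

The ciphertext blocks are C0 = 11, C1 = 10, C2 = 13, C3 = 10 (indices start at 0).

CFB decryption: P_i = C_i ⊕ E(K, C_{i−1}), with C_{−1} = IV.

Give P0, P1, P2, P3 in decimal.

P0: E(K, 14) = 12; 11 ⊕ 12 = 7.
P1: E(K, 11) = 9; 10 ⊕ 9 = 3.
P2: E(K, 10) = 8; 13 ⊕ 8 = 5.
P3: E(K, 13) = 11; 10 ⊕ 11 = 1.

P0 = 7, P1 = 3, P2 = 5, P3 = 1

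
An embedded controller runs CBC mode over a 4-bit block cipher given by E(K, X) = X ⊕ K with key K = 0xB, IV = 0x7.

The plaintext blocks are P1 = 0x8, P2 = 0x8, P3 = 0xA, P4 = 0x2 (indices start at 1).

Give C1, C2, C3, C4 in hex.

C1 = 0x4, C2 = 0x7, C3 = 0x6, C4 = 0xF

CBC encryption: C_i = E(K, P_i ⊕ C_{i−1}), with C_{0} = IV.
C1: P1 ⊕ 0x7 = 0xF; E(K, 0xF) = 0x4.
C2: P2 ⊕ 0x4 = 0xC; E(K, 0xC) = 0x7.
C3: P3 ⊕ 0x7 = 0xD; E(K, 0xD) = 0x6.
C4: P4 ⊕ 0x6 = 0x4; E(K, 0x4) = 0xF.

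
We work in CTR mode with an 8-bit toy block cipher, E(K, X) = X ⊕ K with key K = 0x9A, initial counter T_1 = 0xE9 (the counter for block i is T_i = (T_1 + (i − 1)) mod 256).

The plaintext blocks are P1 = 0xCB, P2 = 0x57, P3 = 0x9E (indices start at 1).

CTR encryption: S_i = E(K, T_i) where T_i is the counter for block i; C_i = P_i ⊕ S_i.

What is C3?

C3 = 0xEF

C1: T = 0xE9, S = E(K, T) = 0x73; 0xCB ⊕ 0x73 = 0xB8.
C2: T = 0xEA, S = E(K, T) = 0x70; 0x57 ⊕ 0x70 = 0x27.
C3: T = 0xEB, S = E(K, T) = 0x71; 0x9E ⊕ 0x71 = 0xEF.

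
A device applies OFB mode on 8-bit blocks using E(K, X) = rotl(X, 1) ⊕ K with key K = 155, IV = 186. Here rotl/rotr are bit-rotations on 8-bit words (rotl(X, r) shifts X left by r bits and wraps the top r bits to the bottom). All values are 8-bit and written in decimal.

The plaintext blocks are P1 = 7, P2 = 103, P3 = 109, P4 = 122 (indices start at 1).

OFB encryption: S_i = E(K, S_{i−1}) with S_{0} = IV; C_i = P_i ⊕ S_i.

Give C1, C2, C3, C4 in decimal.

C1 = 233, C2 = 33, C3 = 122, C4 = 207

C1: S = E(K, 186) = 238; 7 ⊕ 238 = 233.
C2: S = E(K, 238) = 70; 103 ⊕ 70 = 33.
C3: S = E(K, 70) = 23; 109 ⊕ 23 = 122.
C4: S = E(K, 23) = 181; 122 ⊕ 181 = 207.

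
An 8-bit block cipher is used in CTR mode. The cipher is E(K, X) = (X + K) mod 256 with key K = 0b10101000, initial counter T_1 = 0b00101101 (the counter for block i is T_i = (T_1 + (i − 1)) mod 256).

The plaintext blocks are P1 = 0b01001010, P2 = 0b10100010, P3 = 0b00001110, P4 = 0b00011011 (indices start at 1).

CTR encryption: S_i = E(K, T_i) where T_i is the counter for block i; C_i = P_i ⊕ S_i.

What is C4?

C4 = 0b11000011

C1: T = 0b00101101, S = E(K, T) = 0b11010101; 0b01001010 ⊕ 0b11010101 = 0b10011111.
C2: T = 0b00101110, S = E(K, T) = 0b11010110; 0b10100010 ⊕ 0b11010110 = 0b01110100.
C3: T = 0b00101111, S = E(K, T) = 0b11010111; 0b00001110 ⊕ 0b11010111 = 0b11011001.
C4: T = 0b00110000, S = E(K, T) = 0b11011000; 0b00011011 ⊕ 0b11011000 = 0b11000011.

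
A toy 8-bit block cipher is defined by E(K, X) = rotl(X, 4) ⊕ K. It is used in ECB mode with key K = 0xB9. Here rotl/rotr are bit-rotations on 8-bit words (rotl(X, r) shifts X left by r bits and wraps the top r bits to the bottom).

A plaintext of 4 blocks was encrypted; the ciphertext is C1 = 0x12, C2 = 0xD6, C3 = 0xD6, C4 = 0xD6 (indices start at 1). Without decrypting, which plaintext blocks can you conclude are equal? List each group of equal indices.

ECB encrypts each block independently with the same key, so equal ciphertext blocks imply equal plaintext blocks.
C2 = C3 = C4 = 0xD6, so P2 = P3 = P4.

P2 = P3 = P4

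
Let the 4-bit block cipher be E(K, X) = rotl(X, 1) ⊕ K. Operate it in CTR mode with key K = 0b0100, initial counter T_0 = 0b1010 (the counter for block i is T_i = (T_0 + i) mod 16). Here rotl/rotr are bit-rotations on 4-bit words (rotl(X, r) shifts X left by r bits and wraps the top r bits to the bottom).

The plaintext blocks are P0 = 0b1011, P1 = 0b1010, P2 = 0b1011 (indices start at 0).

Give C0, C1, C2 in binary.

C0 = 0b1010, C1 = 0b1001, C2 = 0b0110

CTR encryption: S_i = E(K, T_i) where T_i is the counter for block i; C_i = P_i ⊕ S_i.
C0: T = 0b1010, S = E(K, T) = 0b0001; 0b1011 ⊕ 0b0001 = 0b1010.
C1: T = 0b1011, S = E(K, T) = 0b0011; 0b1010 ⊕ 0b0011 = 0b1001.
C2: T = 0b1100, S = E(K, T) = 0b1101; 0b1011 ⊕ 0b1101 = 0b0110.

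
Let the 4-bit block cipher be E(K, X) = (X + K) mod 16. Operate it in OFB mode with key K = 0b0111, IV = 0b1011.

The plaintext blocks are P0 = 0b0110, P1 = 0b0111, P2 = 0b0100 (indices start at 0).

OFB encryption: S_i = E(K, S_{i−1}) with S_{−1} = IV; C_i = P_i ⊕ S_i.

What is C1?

C1 = 0b1110

C0: S = E(K, 0b1011) = 0b0010; 0b0110 ⊕ 0b0010 = 0b0100.
C1: S = E(K, 0b0010) = 0b1001; 0b0111 ⊕ 0b1001 = 0b1110.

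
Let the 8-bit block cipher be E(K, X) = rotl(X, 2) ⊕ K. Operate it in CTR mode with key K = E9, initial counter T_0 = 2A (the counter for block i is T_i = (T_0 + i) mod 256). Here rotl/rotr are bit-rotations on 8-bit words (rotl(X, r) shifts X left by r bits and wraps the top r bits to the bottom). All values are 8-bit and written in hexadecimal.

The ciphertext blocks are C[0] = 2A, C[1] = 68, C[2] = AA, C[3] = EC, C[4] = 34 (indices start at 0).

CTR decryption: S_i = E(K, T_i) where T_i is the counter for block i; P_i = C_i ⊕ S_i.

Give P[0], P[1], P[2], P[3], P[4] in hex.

P[0]: T = 2A, S = E(K, T) = 41; 2A ⊕ 41 = 6B.
P[1]: T = 2B, S = E(K, T) = 45; 68 ⊕ 45 = 2D.
P[2]: T = 2C, S = E(K, T) = 59; AA ⊕ 59 = F3.
P[3]: T = 2D, S = E(K, T) = 5D; EC ⊕ 5D = B1.
P[4]: T = 2E, S = E(K, T) = 51; 34 ⊕ 51 = 65.

P[0] = 6B, P[1] = 2D, P[2] = F3, P[3] = B1, P[4] = 65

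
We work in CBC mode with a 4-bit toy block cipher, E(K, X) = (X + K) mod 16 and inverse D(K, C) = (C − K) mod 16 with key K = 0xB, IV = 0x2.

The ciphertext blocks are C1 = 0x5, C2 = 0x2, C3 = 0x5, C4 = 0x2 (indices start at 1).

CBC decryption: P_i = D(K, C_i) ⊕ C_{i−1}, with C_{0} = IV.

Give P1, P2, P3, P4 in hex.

P1 = 0x8, P2 = 0x2, P3 = 0x8, P4 = 0x2

P1: D(K, 0x5) = 0xA; 0xA ⊕ 0x2 = 0x8.
P2: D(K, 0x2) = 0x7; 0x7 ⊕ 0x5 = 0x2.
P3: D(K, 0x5) = 0xA; 0xA ⊕ 0x2 = 0x8.
P4: D(K, 0x2) = 0x7; 0x7 ⊕ 0x5 = 0x2.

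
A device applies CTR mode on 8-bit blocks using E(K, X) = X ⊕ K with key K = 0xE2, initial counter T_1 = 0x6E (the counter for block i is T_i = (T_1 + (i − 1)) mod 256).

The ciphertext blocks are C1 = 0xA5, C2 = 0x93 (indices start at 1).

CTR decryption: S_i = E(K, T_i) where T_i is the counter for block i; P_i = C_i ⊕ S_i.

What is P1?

P1: T = 0x6E, S = E(K, T) = 0x8C; 0xA5 ⊕ 0x8C = 0x29.

P1 = 0x29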